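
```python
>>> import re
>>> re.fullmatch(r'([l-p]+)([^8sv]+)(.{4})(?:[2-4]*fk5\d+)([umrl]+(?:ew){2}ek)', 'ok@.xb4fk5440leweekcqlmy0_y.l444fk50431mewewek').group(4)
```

The pattern matches one or more of a character in [l-p] (captured); then one or more of any character except [8sv] (captured); then exactly 4 of any character (captured); then zero or more of a character in [2-4], then the literal 'fk5', then one or more of a digit (non-capturing group); then one or more of one of [umrl], then the literal 'ew' repeated 2 times, then the literal 'ek' (captured).
For `fullmatch`, every character of the input must be accounted for by the pattern.
The match spans [0:46] → 'ok@.xb4fk5440leweekcqlmy0_y.l444fk50431mewewek'.
Captured: group 1 = 'o', group 2 = 'k@.xb4fk5440leweekcqlmy0_y.', group 3 = 'l444', group 4 = 'mewewek'.

'mewewek'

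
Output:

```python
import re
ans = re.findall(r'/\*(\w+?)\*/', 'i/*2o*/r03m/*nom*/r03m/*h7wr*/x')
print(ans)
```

['2o', 'nom', 'h7wr']

With a single group, `findall` returns only what that group captured — 3 items.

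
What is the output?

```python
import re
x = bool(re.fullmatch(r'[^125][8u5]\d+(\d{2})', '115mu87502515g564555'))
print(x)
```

False

`re.fullmatch` requires the pattern to consume the entire string.
Here there's no way to consume every character, so the call returns None, and `bool(None)` is False.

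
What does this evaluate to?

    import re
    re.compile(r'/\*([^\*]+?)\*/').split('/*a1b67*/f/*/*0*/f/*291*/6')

['', 'a1b67', 'f/*', '0', 'f', '291', '6']

Matches to split on: at [0:9] → '/*a1b67*/'; at [12:17] → '/*0*/'; at [18:25] → '/*291*/'.
Because the pattern has a capturing group, `split` also inserts each captured text between the pieces.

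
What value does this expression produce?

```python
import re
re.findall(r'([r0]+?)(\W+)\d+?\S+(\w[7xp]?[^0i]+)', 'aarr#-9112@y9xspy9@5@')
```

The pattern matches one or more of one of [r0] (lazy) (captured); then one or more of a non-word character (captured); then one or more of a digit (lazy); then one or more of a non-whitespace character; then a word character, then optionally one of [7xp], then one or more of any character except [0i] (captured).
Matches: at [2:21] match 'rr#-9112@y9xspy9@5@', groups = ('rr', '#-', '5@').
`findall` packs the 3 group values into a tuple for every match.

[('rr', '#-', '5@')]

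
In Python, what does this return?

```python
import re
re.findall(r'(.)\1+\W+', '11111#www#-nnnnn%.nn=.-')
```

['1', 'w', 'n', 'n']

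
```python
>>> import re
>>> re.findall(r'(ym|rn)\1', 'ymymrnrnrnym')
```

['ym', 'rn']

After group 1 captures some text, `\1` only succeeds where that same text appears again.
With a single group, `findall` returns only what that group captured — 2 items.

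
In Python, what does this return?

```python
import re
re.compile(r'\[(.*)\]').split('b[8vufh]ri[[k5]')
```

Because the pattern has a capturing group, `split` also inserts each captured text between the pieces.

['b', '8vufh]ri[[k5', '']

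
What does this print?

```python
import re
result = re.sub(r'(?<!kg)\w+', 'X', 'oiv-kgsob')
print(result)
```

X-X

The negative lookaround is zero-width — it rules out positions where the adjacent text would match, without consuming anything.
Matches: at [0:3] → 'oiv'; at [4:9] → 'kgsob'.
Each match is replaced by 'X'.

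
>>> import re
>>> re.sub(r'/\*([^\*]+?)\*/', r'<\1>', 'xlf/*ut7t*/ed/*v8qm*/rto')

'xlf<ut7t>ed<v8qm>rto'

The replacement refers to a captured group, so each match is rewritten using its own captured text.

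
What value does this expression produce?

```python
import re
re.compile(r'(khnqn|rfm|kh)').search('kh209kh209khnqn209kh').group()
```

'kh'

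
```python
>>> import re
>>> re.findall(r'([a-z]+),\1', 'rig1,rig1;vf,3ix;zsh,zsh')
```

A backreference is literal: `\1` must see the identical characters the first group matched.
Scanning left to right: at [17:24] match 'zsh,zsh', group 1 = 'zsh'.
`findall` collects group 1 from the one match (1 total).

['zsh']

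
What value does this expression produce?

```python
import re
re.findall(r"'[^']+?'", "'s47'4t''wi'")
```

["'s47'", "'wi'"]

With no groups in the pattern, `findall` gives back each whole match — 2 here.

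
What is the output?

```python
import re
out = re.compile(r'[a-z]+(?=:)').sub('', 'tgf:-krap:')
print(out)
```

:-:

The `(?=…)`/`(?<=…)` assertion just peeks at neighbouring text; it doesn't advance the match position.
Every occurrence is swapped for ''.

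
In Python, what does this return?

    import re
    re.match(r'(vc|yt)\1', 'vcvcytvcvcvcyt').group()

'vcvc'

`match` is anchored at position 0; if the pattern doesn't fit there, it returns None.
The match spans [0:4] → 'vcvc'.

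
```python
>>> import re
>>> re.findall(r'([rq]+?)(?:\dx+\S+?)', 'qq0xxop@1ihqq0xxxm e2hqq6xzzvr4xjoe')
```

['qq', 'qq', 'qq', 'r']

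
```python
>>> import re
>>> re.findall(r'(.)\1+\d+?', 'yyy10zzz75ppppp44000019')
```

A backreference is literal: `\1` must see the identical characters the first group matched.
Walking the string: at [0:4] match 'yyy1', group 1 = 'y'; at [5:9] match 'zzz7', group 1 = 'z'; at [10:16] match 'ppppp4', group 1 = 'p'; at [17:22] match '00001', group 1 = '0'.
Because there's exactly one group, `findall` drops the full match and keeps group 1 from each hit.

['y', 'z', 'p', '0']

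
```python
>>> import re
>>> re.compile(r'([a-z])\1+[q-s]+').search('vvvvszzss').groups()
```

('v',)

`\1` has to match the exact text group 1 already captured.
Unlike `match`, `search` isn't anchored — it looks for the pattern anywhere in the string.
The match spans [0:5] → 'vvvvs'.
Captured: group 1 = 'v'.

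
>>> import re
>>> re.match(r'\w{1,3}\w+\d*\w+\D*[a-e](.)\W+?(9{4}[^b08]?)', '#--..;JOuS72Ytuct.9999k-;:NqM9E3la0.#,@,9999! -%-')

None

Pattern: 1 to 3 of a word character; then one or more of a word character, then zero or more of a digit; then one or more of a word character, then zero or more of a non-digit, then a character in [a-e]; then any character (captured); then one or more of a non-word character (lazy); then exactly 4 of a literal '9', then optionally any character except [b08] (captured).
`re.match` only tries the pattern at the start of the string.
Here the pattern fails at index 0, so the call returns None.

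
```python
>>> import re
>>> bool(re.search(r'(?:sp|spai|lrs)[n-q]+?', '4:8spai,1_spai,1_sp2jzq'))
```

False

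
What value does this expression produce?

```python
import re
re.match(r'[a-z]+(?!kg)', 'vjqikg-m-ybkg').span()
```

`re.match` only tries the pattern at the start of the string.
The match spans [0:6] → 'vjqikg'.

(0, 6)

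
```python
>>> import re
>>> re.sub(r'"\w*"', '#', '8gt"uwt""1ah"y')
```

Every occurrence is swapped for '#'.

'8gt##y'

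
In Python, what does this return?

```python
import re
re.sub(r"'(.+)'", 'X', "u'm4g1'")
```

'uX'

Every occurrence is swapped for 'X'.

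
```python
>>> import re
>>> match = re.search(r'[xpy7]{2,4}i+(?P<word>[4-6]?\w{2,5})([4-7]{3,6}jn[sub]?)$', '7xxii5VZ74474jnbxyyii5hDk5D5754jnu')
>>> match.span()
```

Pattern: 2 to 4 of one of [xpy7], then one or more of a literal 'i'; then optionally a character in [4-6], then 2 to 5 of a word character (captured as 'word'); then 3 to 6 of a character in [4-7], then the literal 'jn', then optionally one of [sub] (captured); then anchored at the end.
Unlike `match`, `search` isn't anchored — it looks for the pattern anywhere in the string.
The match spans [16:34] → 'xyyii5hDk5D5754jnu'.
Captured: group 1 = '5hDk5D', group 2 = '5754jnu'.

(16, 34)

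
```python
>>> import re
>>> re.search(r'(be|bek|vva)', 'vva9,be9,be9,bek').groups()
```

`re.search` scans for the first position where the pattern succeeds.
The match spans [0:3] → 'vva'.
Captured: group 1 = 'vva'.

('vva',)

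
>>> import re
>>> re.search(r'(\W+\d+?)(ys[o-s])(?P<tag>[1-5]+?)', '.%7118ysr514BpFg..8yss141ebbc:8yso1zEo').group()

'.%7118ysr5'

The pattern matches one or more of a non-word character, then one or more of a digit (lazy) (captured); then the literal 'ys', then a character in [o-s] (captured); then one or more of a character in [1-5] (lazy) (captured as 'tag').
Because the quantifier is non-greedy, it stops expanding at the earliest point where the rest of the pattern can succeed.
`search` walks the string left to right and returns the first match it finds.
The match spans [0:10] → '.%7118ysr5'.
Captured: group 1 = '.%7118', group 2 = 'ysr', group 3 = '5'.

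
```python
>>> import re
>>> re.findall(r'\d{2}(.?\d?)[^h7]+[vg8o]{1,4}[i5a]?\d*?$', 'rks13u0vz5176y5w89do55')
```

This matches exactly 2 of a digit; then optionally any character, then optionally a digit (captured); then one or more of any character except [h7]; then 1 to 4 of one of [vg8o], then optionally one of [i5a], then zero or more of a digit (lazy); then anchored at the end.
Walking the string: at [9:22] match '5176y5w89do55', group 1 = '76'.
With a single group, `findall` returns only what that group captured — 1 item.

['76']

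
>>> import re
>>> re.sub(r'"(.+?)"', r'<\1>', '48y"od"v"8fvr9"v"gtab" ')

'48y<od>v<8fvr9>v<gtab> '

A `+?`/`*?`/`{m,n}?` starts at its minimum and grows only as far as needed for what follows to match.
The replacement refers to a captured group, so each match is rewritten using its own captured text.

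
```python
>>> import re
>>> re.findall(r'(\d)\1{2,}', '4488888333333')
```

`\1` has to match the exact text group 1 already captured.
Walking the string: at [2:7] match '88888', group 1 = '8'; at [7:13] match '333333', group 1 = '3'.
Because there's exactly one group, `findall` drops the full match and keeps group 1 from each hit.

['8', '3']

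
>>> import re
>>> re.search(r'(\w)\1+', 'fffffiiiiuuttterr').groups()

('f',)

`\1` is not a pattern — it's the concrete string captured by group 1, re-applied verbatim.
`re.search` tries every starting position until one works.
The match spans [0:5] → 'fffff'.
Captured: group 1 = 'f'.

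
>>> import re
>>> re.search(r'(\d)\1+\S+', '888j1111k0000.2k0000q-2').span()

(0, 23)

`\1` is not a pattern — it's the concrete string captured by group 1, re-applied verbatim.
The match spans [0:23] → '888j1111k0000.2k0000q-2'.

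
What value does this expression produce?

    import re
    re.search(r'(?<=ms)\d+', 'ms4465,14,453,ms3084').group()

'4465'

Because the assertion is zero-width, the text it checks is not consumed and won't appear in the result.
The match spans [2:6] → '4465'.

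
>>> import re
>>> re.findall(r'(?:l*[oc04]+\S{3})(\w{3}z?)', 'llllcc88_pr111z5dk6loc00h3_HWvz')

This matches zero or more of a literal 'l', then one or more of one of [oc04], then exactly 3 of a non-whitespace character (non-capturing group); then exactly 3 of a word character, then optionally a literal 'z' (captured).
Matches: at [0:12] match 'llllcc88_pr1', group 1 = 'pr1'; at [19:31] match 'loc00h3_HWvz', group 1 = 'HWvz'.
One capturing group, so `findall` returns just the captured substring from each match — 2 in all.

['pr1', 'HWvz']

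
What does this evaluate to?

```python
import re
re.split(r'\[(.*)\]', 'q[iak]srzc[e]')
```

The group in the pattern means `split` returns the separators' captures alongside the pieces.

['q', 'iak]srzc[e', '']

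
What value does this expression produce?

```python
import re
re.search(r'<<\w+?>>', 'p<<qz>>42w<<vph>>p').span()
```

`re.search` scans for the first position where the pattern succeeds.
The match spans [1:7] → '<<qz>>'.

(1, 7)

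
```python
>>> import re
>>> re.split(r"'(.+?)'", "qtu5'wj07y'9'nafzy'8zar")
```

Lazy quantifiers expand one character at a time until the remainder of the pattern can match.
Matches to split on: at [4:11] → "'wj07y'"; at [12:19] → "'nafzy'".
The group in the pattern means `split` returns the separators' captures alongside the pieces.

['qtu5', 'wj07y', '9', 'nafzy', '8zar']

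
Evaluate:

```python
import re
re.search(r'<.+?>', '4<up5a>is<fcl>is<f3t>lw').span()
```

(1, 7)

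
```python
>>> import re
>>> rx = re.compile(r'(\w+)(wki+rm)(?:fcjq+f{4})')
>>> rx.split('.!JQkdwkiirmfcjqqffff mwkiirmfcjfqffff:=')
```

With a capturing group present, the delimiter's captured portion is kept in the result list.

['.!', 'JQkd', 'wkiirm', ' mwkiirmfcjfqffff:=']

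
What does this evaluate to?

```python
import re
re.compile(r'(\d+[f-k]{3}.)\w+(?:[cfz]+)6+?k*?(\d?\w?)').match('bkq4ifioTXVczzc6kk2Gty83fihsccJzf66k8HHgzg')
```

None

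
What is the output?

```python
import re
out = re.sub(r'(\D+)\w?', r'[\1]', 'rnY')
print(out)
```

[rnY]

This matches one or more of a non-digit (captured); then optionally a word character.
`\1` in the replacement pulls in group 1's text for each match.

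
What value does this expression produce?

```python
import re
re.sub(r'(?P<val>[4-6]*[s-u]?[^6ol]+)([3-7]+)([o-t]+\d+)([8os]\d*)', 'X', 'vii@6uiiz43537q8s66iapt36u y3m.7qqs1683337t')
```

'vii@Xiapt3Xt'

The pattern matches zero or more of a character in [4-6], then optionally a character in [s-u], then one or more of any character except [6ol] (captured as 'val'); then one or more of a character in [3-7] (captured); then one or more of a character in [o-t], then one or more of a digit (captured); then one of [8os], then zero or more of a digit (captured).
Matches: at [4:19] → '6uiiz43537q8s66'; at [24:42] → '6u y3m.7qqs1683337'.
`sub` substitutes 'X' at each match site.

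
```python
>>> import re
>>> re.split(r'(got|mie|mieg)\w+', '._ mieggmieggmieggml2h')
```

The regex engine tests alternatives in the order written; an earlier branch that matches wins even if a later one would match more.
Because the pattern has a capturing group, `split` also inserts each captured text between the pieces.

['._ ', 'mie', '']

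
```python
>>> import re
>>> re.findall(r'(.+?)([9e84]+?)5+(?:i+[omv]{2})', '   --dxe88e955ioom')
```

A non-greedy quantifier consumes as few characters as it can — just enough that the remainder of the pattern still matches from where it stops; whatever follows it matches normally.
2 groups means the one result is a tuple of 2 captured strings — 1 here.

[('   --dx', 'e88e9')]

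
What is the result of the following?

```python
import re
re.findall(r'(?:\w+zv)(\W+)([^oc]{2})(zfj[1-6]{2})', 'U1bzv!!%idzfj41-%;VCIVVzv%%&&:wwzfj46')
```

[('!!%', 'id', 'zfj41'), ('%%&&:', 'ww', 'zfj46')]

This matches one or more of a word character, then the literal 'zv' (non-capturing group); then one or more of a non-word character (captured); then exactly 2 of any character except [oc] (captured); then the literal 'zfj', then exactly 2 of a character in [1-6] (captured).
Matches: at [0:15] match 'U1bzv!!%idzfj41', groups = ('!!%', 'id', 'zfj41'); at [18:37] match 'VCIVVzv%%&&:wwzfj46', groups = ('%%&&:', 'ww', 'zfj46').
3 groups means each result is a tuple of 3 captured strings — 2 here.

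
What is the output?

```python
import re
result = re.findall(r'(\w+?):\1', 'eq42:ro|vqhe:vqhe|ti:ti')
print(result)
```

['vqhe', 'ti']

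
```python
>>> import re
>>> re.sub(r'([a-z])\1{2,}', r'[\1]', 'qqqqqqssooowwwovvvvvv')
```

After group 1 captures some text, `\1` only succeeds where that same text appears again.
Matches: at [0:6] → 'qqqqqq'; at [8:11] → 'ooo'; at [11:14] → 'www'; at [15:21] → 'vvvvvv'.
`\1` in the replacement pulls in group 1's text for each match.

'[q]ss[o][w]o[v]'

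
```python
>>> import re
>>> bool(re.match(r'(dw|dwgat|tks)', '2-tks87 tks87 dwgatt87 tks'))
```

False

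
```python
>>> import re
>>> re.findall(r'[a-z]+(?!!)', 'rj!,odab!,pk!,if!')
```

['r', 'oda', 'p', 'i']

A negative assertion filters positions out without eating any characters.
With no groups in the pattern, `findall` gives back each whole match — 4 here.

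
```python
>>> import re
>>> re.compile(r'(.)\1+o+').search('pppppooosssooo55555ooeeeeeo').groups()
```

('p',)

A backreference is literal: `\1` must see the identical characters the first group matched.
`search` walks the string left to right and returns the first match it finds.
The match spans [0:8] → 'pppppooo'.
Captured: group 1 = 'p'.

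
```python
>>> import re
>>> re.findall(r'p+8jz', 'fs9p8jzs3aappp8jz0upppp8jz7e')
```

['p8jz', 'ppp8jz', 'pppp8jz']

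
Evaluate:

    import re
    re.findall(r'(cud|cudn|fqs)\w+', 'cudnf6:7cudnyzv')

['cud', 'cud']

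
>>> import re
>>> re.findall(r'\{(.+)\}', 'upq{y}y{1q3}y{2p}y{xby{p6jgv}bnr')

['y}y{1q3}y{2p}y{xby{p6jgv']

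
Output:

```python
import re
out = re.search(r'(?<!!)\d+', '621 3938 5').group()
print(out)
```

621

The negative lookahead/lookbehind blocks any match where the forbidden context is present.
Unlike `match`, `search` isn't anchored — it looks for the pattern anywhere in the string.
The match spans [0:3] → '621'.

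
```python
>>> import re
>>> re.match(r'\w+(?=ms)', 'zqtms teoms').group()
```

The lookaround is zero-width — it requires the adjacent text to match without consuming it, so the asserted text isn't part of the match.
`re.match` won't scan ahead — the pattern has to work from the very first character.
The match spans [0:3] → 'zqt'.

'zqt'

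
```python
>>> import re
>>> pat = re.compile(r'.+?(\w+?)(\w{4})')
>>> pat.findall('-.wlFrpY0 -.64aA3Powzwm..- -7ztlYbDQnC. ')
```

[('w', 'lFrp'), ('6', '4aA3'), ('o', 'wzwm'), ('7', 'ztlY')]

Pattern: one or more of any character (lazy); then one or more of a word character (lazy) (captured); then exactly 4 of a word character (captured).
With the lazy modifier that quantifier settles for the fewest repetitions that let the rest of the pattern succeed (the atoms after it are unaffected and can still be greedy).
Matches: at [0:7] match '-.wlFrp', groups = ('w', 'lFrp'); at [7:17] match 'Y0 -.64aA3', groups = ('6', '4aA3'); at [17:23] match 'Powzwm', groups = ('o', 'wzwm'); at [23:33] match '..- -7ztlY', groups = ('7', 'ztlY').
Multiple groups make `findall` return tuples — one 2-tuple for each match.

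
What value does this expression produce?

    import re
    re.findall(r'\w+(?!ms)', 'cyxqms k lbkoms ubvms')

A negative assertion filters positions out without eating any characters.
Matches: at [0:6] → 'cyxqms'; at [7:8] → 'k'; at [9:15] → 'lbkoms'; at [16:21] → 'ubvms'.
With no groups in the pattern, `findall` gives back each whole match — 4 here.

['cyxqms', 'k', 'lbkoms', 'ubvms']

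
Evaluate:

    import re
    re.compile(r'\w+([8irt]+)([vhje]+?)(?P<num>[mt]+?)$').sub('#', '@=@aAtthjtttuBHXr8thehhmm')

This matches one or more of a word character; then one or more of one of [8irt] (captured); then one or more of one of [vhje] (lazy) (captured); then one or more of one of [mt] (lazy) (captured as 'num'); then anchored at the end.
`sub` substitutes '#' at each match site.

'@=@#'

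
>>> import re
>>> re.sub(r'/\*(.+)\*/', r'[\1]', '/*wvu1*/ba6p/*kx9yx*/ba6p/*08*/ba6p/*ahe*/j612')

'[wvu1*/ba6p/*kx9yx*/ba6p/*08*/ba6p/*ahe]j612'

Each match is replaced using the text its own group 1 captured.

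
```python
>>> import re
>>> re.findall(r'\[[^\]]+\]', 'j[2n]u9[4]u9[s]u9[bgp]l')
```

['[2n]', '[4]', '[s]', '[bgp]']

Scanning left to right: at [1:5] → '[2n]'; at [7:10] → '[4]'; at [12:15] → '[s]'; at [17:22] → '[bgp]'.
With no groups in the pattern, `findall` gives back each whole match — 4 here.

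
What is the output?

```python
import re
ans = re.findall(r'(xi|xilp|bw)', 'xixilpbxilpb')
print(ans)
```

['xi', 'xi', 'xi']

The regex engine tests alternatives in the order written; an earlier branch that matches wins even if a later one would match more.
Matches: at [0:2] match 'xi', group 1 = 'xi'; at [2:4] match 'xi', group 1 = 'xi'; at [7:9] match 'xi', group 1 = 'xi'.
With a single group, `findall` returns only what that group captured — 3 items.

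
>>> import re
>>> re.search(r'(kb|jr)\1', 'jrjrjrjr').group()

'jrjr'

The backreference `\1` re-matches whatever the first group consumed, character for character.
`re.search` tries every starting position until one works.
The match spans [0:4] → 'jrjr'.
Captured: group 1 = 'jr'.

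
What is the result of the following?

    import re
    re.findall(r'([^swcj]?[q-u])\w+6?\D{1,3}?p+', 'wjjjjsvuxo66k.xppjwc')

The pattern matches optionally any character except [swcj], then a character in [q-u] (captured); then one or more of a word character, then optionally a literal '6', then 1 to 3 of a non-digit (lazy); then one or more of a literal 'p'.
One capturing group, so `findall` returns just the captured substring from the one match — 1 in all.

['s']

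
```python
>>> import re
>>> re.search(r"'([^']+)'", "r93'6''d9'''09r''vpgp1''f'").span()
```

The match spans [3:6] → "'6'".

(3, 6)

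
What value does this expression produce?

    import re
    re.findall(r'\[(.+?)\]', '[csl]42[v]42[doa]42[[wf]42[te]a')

One capturing group, so `findall` returns just the captured substring from each match — 5 in all.

['csl', 'v', 'doa', '[wf', 'te']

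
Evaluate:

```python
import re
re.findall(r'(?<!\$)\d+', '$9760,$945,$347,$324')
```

['760', '45', '47', '24']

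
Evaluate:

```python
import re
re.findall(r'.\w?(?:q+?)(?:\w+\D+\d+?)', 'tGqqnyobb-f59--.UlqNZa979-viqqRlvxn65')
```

['tGqqnyobb-f5', 'UlqNZa979-viqqRlvxn6']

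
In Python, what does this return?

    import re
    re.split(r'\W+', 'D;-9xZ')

This matches one or more of a non-word character.
Matches to split on: at [1:3] → ';-'.
Each match becomes a cut point; 2 segments remain.

['D', '9xZ']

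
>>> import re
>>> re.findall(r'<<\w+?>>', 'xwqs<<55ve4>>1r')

Since nothing is captured, `findall` lists the 1 matched substring directly.

['<<55ve4>>']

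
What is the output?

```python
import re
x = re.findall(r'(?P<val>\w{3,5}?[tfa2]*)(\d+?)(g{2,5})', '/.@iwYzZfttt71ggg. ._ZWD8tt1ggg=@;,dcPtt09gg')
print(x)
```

3 groups means each result is a tuple of 3 captured strings — 3 here.

[('iwYzZfttt', '71', 'ggg'), ('_ZWD8tt', '1', 'ggg'), ('dcPtt', '09', 'gg')]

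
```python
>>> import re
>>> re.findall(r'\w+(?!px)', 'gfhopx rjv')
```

Because the assertion is negative and zero-width, positions next to the forbidden text are skipped.
With no groups in the pattern, `findall` gives back each whole match — 2 here.

['gfhopx', 'rjv']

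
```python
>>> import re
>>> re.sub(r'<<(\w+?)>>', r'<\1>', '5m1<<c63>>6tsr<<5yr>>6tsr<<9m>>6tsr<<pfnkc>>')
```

'5m1<c63>6tsr<5yr>6tsr<9m>6tsr<pfnkc>'

Matches: at [3:10] → '<<c63>>'; at [14:21] → '<<5yr>>'; at [25:31] → '<<9m>>'; at [35:44] → '<<pfnkc>>'.
The replacement refers to a captured group, so each match is rewritten using its own captured text.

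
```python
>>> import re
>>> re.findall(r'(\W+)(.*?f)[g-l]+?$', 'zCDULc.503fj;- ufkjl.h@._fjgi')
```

Pattern: one or more of a non-word character (captured); then zero or more of any character (lazy), then a literal 'f' (captured); then one or more of a character in [g-l] (lazy); then anchored at the end.
With 2 capturing groups, `findall` returns a 2-tuple per match.

[('.', '503fj;- ufkjl.h@._f')]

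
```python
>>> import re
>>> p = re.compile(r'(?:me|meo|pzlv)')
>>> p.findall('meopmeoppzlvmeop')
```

['me', 'me', 'pzlv', 'me']

Branches in `(...|...)` are attempted left-to-right; the first branch that allows the whole pattern to succeed is taken.
`findall` yields the raw match text (4 of them) because the pattern has no groups.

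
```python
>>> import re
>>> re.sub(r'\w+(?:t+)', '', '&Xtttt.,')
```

This matches one or more of a word character; then one or more of a literal 't' (non-capturing group).
Matches: at [1:6] → 'Xtttt'.
`sub` substitutes '' at each match site.

'&.,'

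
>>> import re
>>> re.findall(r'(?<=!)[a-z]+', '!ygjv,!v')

['ygjv', 'v']

Because the assertion is zero-width, the text it checks is not consumed and won't appear in the result.
Scanning left to right: at [1:5] → 'ygjv'; at [7:8] → 'v'.
With no groups in the pattern, `findall` gives back each whole match — 2 here.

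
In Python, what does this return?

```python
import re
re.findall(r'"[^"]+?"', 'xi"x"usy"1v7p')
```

['"x"']

No capturing groups, so `findall` returns the 1 full match string.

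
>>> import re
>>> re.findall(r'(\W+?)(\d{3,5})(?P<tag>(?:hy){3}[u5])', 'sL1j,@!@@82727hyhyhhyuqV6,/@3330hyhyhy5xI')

[(',/@', '3330', 'hyhyhy5')]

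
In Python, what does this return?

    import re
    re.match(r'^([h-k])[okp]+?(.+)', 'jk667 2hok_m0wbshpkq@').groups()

('j', '667 2hok_m0wbshpkq@')

This matches anchored at the start of the string; then a character in [h-k] (captured); then one or more of one of [okp] (lazy); then one or more of any character (captured).
`re.match` only tries the pattern at the start of the string.
The match spans [0:21] → 'jk667 2hok_m0wbshpkq@'.
Captured: group 1 = 'j', group 2 = '667 2hok_m0wbshpkq@'.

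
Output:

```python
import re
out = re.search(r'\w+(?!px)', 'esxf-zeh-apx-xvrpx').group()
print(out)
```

esxf

The negative lookaround is zero-width — it rules out positions where the adjacent text would match, without consuming anything.
Unlike `match`, `search` isn't anchored — it looks for the pattern anywhere in the string.
The match spans [0:4] → 'esxf'.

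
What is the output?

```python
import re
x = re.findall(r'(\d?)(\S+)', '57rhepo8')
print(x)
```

This matches optionally a digit (captured); then one or more of a non-whitespace character (captured).
Walking the string: at [0:8] match '57rhepo8', groups = ('5', '7rhepo8').
2 groups means the one result is a tuple of 2 captured strings — 1 here.

[('5', '7rhepo8')]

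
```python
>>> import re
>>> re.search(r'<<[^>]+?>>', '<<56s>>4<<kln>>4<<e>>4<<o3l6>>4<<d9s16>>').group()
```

'<<56s>>'

`search` walks the string left to right and returns the first match it finds.
The match spans [0:7] → '<<56s>>'.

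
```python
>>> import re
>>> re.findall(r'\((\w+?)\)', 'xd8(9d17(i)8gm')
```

['i']

Matches: at [8:11] match '(i)', group 1 = 'i'.
With a single group, `findall` returns only what that group captured — 1 item.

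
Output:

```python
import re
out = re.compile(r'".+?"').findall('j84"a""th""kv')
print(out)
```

['"a"', '"th"']

The `?` after the quantifier makes it lazy — it takes as little as possible before letting the rest of the pattern try.
Matches: at [3:6] → '"a"'; at [6:10] → '"th"'.
Since nothing is captured, `findall` lists the 2 matched substrings directly.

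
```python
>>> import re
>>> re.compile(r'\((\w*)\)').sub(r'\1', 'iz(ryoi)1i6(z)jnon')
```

'izryoi1i6zjnon'

Matches: at [2:8] → '(ryoi)'; at [11:14] → '(z)'.
Each match is replaced using the text its own group 1 captured.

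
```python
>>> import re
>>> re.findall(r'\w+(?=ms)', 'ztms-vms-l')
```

Lookahead/lookbehind check context without consuming it, so the matched span excludes the asserted characters.
`findall` yields the raw match text (2 of them) because the pattern has no groups.

['zt', 'v']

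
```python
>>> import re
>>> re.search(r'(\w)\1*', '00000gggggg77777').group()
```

`\1` has to match the exact text group 1 already captured.
The match spans [0:5] → '00000'.

'00000'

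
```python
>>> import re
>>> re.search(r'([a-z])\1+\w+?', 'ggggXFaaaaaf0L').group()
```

'ggggX'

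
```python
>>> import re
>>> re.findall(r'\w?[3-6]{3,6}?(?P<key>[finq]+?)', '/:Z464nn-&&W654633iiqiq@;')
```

['n', 'i']

Because there's exactly one group, `findall` drops the full match and keeps group 1 from each hit.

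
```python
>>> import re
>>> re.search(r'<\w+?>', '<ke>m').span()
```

(0, 4)

`re.search` scans for the first position where the pattern succeeds.
The match spans [0:4] → '<ke>'.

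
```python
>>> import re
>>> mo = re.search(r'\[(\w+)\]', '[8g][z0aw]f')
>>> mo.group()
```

Unlike `match`, `search` isn't anchored — it looks for the pattern anywhere in the string.
The match spans [0:4] → '[8g]'.
Captured: group 1 = '8g'.

'[8g]'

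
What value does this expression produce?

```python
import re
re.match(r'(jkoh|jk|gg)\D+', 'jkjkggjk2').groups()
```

`re.match` won't scan ahead — the pattern has to work from the very first character.
The match spans [0:8] → 'jkjkggjk'.
Captured: group 1 = 'jk'.

('jk',)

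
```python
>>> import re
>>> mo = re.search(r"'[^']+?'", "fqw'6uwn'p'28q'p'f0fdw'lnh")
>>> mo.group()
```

The match spans [3:9] → "'6uwn'".

"'6uwn'"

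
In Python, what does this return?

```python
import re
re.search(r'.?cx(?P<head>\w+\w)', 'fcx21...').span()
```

(0, 5)

The match spans [0:5] → 'fcx21'.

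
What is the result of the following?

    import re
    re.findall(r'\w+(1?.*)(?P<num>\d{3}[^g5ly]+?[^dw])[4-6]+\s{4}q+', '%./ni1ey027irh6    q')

[('', '027irh')]

The pattern matches one or more of a word character; then optionally the literal '1', then zero or more of any character (captured); then exactly 3 of a digit, then one or more of any character except [g5ly] (lazy), then any character except [dw] (captured as 'num'); then one or more of a character in [4-6], then exactly 4 of whitespace, then one or more of a literal 'q'.
Multiple groups make `findall` return tuples — one 2-tuple for the one match.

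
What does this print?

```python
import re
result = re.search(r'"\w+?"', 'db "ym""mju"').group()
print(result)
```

"ym"

`search` walks the string left to right and returns the first match it finds.
The match spans [3:7] → '"ym"'.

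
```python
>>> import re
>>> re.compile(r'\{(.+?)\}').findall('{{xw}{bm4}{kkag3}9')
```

['{xw', 'bm4', 'kkag3']

Because the quantifier is non-greedy, it stops expanding at the earliest point where the rest of the pattern can succeed.
With a single group, `findall` returns only what that group captured — 3 items.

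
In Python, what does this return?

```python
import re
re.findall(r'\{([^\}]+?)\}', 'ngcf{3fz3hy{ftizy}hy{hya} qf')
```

`findall` collects group 1 from each match (2 total).

['3fz3hy{ftizy', 'hya']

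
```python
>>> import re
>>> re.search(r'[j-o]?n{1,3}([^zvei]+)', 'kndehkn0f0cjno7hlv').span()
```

The match spans [0:3] → 'knd'.

(0, 3)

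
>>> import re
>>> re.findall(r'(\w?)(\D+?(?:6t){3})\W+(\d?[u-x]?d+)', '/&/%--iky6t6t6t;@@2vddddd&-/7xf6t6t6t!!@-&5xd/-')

Pattern: optionally a word character (captured); then one or more of a non-digit (lazy), then the literal '6t' repeated 3 times (captured); then one or more of a non-word character; then optionally a digit, then optionally a character in [u-x], then one or more of the literal 'd' (captured).
`findall` packs the 3 group values into a tuple for every match.

[('', '/&/%--iky6t6t6t', '2vddddd'), ('7', 'xf6t6t6t', '5xd')]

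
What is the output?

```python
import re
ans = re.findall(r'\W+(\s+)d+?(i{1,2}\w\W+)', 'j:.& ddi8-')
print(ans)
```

[(' ', 'i8-')]

Pattern: one or more of a non-word character; then one or more of whitespace (captured); then one or more of a literal 'd' (lazy); then 1 to 2 of the literal 'i', then a word character, then one or more of a non-word character (captured).
With 2 capturing groups, `findall` returns a 2-tuple per match.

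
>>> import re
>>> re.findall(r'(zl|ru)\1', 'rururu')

['ru']

The backreference `\1` re-matches whatever the first group consumed, character for character.
`findall` collects group 1 from the one match (1 total).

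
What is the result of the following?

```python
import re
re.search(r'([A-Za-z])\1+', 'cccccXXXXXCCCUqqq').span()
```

(0, 5)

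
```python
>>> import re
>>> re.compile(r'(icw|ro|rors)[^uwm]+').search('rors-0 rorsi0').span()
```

`re.search` scans for the first position where the pattern succeeds.
The match spans [0:13] → 'rors-0 rorsi0'.
Captured: group 1 = 'ro'.

(0, 13)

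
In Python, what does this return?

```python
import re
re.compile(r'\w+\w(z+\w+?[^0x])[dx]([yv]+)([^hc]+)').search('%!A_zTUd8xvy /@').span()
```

This matches one or more of a word character, then a word character; then one or more of the literal 'z', then one or more of a word character (lazy), then any character except [0x] (captured); then one of [dx]; then one or more of one of [yv] (captured); then one or more of any character except [hc] (captured).
The match spans [2:15] → 'A_zTUd8xvy /@'.

(2, 15)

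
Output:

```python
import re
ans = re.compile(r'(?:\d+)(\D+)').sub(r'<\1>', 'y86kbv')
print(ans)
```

y<kbv>

The pattern matches one or more of a digit (non-capturing group); then one or more of a non-digit (captured).
Matches: at [1:6] → '86kbv'.
`\1` in the replacement pulls in group 1's text for each match.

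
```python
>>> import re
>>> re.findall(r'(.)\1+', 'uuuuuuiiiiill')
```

After group 1 captures some text, `\1` only succeeds where that same text appears again.
Matches: at [0:6] match 'uuuuuu', group 1 = 'u'; at [6:11] match 'iiiii', group 1 = 'i'; at [11:13] match 'll', group 1 = 'l'.
Because there's exactly one group, `findall` drops the full match and keeps group 1 from each hit.

['u', 'i', 'l']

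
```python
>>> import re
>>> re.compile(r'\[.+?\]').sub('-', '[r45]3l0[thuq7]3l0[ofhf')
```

'-3l0-3l0[ofhf'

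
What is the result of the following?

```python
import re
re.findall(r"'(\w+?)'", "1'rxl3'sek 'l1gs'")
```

['rxl3', 'l1gs']

With a single group, `findall` returns only what that group captured — 2 items.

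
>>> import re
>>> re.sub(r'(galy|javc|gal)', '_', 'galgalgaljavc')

'____'

Matches: at [0:3] → 'gal'; at [3:6] → 'gal'; at [6:9] → 'gal'; at [9:13] → 'javc'.
Each match is replaced by '_'.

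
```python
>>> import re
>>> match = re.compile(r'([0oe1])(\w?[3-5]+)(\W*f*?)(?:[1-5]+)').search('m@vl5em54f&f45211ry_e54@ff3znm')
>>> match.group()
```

Pattern: one of [0oe1] (captured); then optionally a word character, then one or more of a character in [3-5] (captured); then zero or more of a non-word character, then zero or more of a literal 'f' (lazy) (captured); then one or more of a character in [1-5] (non-capturing group).
`re.search` tries every starting position until one works.
The match spans [5:9] → 'em54'.
Captured: group 1 = 'e', group 2 = 'm5', group 3 = ''.

'em54'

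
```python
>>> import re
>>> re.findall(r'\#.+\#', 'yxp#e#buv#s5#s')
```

['#e#buv#s5#']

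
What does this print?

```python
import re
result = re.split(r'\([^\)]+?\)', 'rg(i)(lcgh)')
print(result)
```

['rg', '', '']

Matches to split on: at [2:5] → '(i)'; at [5:11] → '(lcgh)'.
`split` removes every match and returns the 3 fragments in between.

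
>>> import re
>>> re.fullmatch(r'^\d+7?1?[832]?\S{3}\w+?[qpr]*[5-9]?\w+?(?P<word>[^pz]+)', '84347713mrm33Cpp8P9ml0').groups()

('8P9ml0',)

The pattern matches anchored at the start of the string; then one or more of a digit; then optionally a literal '7', then optionally the literal '1'; then optionally one of [832], then exactly 3 of a non-whitespace character, then one or more of a word character (lazy); then zero or more of one of [qpr], then optionally a character in [5-9], then one or more of a word character (lazy); then one or more of any character except [pz] (captured as 'word').
With the lazy modifier that quantifier settles for the fewest repetitions that let the rest of the pattern succeed (the atoms after it are unaffected and can still be greedy).
`re.fullmatch` is like wrapping the pattern in `^…$` (in single-line mode).
The match spans [0:22] → '84347713mrm33Cpp8P9ml0'.
Captured: group 1 = '8P9ml0'.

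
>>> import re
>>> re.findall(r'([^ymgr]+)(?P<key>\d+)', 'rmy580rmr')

Pattern: one or more of any character except [ymgr] (captured); then one or more of a digit (captured as 'key').
Scanning left to right: at [3:6] match '580', groups = ('58', '0').
`findall` packs the 2 group values into a tuple for every match.

[('58', '0')]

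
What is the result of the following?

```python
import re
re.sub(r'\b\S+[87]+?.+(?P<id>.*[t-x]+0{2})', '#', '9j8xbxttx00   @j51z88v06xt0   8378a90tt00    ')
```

'#    '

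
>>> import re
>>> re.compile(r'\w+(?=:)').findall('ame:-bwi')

Lookahead/lookbehind check context without consuming it, so the matched span excludes the asserted characters.
Scanning left to right: at [0:3] → 'ame'.
Since nothing is captured, `findall` lists the 1 matched substring directly.

['ame']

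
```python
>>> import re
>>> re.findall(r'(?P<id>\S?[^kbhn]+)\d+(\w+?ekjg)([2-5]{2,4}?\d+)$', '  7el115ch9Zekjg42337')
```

`findall` packs the 3 group values into a tuple for every match.

[('  7el11', 'ch9Zekjg', '42337')]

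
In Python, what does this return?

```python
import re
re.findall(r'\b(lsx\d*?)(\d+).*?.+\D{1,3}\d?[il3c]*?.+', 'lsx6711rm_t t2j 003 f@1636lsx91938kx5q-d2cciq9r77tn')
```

[('lsx', '6711')]

This matches a word boundary (`\b`, zero-width); then the literal 'lsx', then zero or more of a digit (lazy) (captured); then one or more of a digit (captured); then zero or more of any character (lazy); then one or more of any character, then 1 to 3 of a non-digit, then optionally a digit; then zero or more of one of [il3c] (lazy), then one or more of any character.
Multiple groups make `findall` return tuples — one 2-tuple for the one match.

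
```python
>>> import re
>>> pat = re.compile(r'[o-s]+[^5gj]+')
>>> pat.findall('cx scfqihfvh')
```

Pattern: one or more of a character in [o-s]; then one or more of any character except [5gj].
Matches: at [3:12] → 'scfqihfvh'.
No capturing groups, so `findall` returns the 1 full match string.

['scfqihfvh']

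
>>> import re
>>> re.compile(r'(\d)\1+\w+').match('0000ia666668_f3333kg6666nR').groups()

('0',)

`\1` has to match the exact text group 1 already captured.
`re.match` only tries the pattern at the start of the string.
The match spans [0:26] → '0000ia666668_f3333kg6666nR'.
Captured: group 1 = '0'.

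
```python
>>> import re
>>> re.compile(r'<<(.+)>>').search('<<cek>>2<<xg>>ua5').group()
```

Unlike `match`, `search` isn't anchored — it looks for the pattern anywhere in the string.
The match spans [0:14] → '<<cek>>2<<xg>>'.
Captured: group 1 = 'cek>>2<<xg'.

'<<cek>>2<<xg>>'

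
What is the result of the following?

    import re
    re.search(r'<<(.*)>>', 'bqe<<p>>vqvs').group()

'<<p>>'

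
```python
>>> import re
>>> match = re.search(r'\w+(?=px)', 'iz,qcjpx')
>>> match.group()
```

'qcj'

Because the assertion is zero-width, the text it checks is not consumed and won't appear in the result.
`re.search` scans for the first position where the pattern succeeds.
The match spans [3:6] → 'qcj'.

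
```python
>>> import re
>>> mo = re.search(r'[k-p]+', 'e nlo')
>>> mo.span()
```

The pattern matches one or more of a character in [k-p].
`re.search` tries every starting position until one works.
The match spans [2:5] → 'nlo'.

(2, 5)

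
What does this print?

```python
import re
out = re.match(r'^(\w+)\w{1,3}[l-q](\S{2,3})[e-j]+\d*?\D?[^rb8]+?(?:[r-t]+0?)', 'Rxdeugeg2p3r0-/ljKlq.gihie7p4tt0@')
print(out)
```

Pattern: anchored at the start of the string; then one or more of a word character (captured); then 1 to 3 of a word character, then a character in [l-q]; then 2 to 3 of a non-whitespace character (captured); then one or more of a character in [e-j]; then zero or more of a digit (lazy), then optionally a non-digit, then one or more of any character except [rb8] (lazy); then one or more of a character in [r-t], then optionally the literal '0' (non-capturing group).
`re.match` only tries the pattern at the start of the string.
Here the pattern fails at index 0, so the call returns None.

None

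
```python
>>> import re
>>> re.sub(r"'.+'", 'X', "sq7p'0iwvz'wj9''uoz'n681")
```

Matches: at [4:20] → "'0iwvz'wj9''uoz'".
Every occurrence is swapped for 'X'.

'sq7pXn681'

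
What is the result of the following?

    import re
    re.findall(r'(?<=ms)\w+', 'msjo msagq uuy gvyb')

The positive lookaround only admits positions where the adjacent text matches; those characters stay outside the span.
Since nothing is captured, `findall` lists the 2 matched substrings directly.

['jo', 'agq']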